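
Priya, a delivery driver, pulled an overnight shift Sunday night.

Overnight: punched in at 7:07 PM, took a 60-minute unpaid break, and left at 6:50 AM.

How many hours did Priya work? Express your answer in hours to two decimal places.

10.72 hours

Overnight: 7:07 PM → midnight = 4 h 53 min; midnight → 6:50 AM = 6 h 50 min; span 11 h 43 min; less 60 min break → 10 h 43 min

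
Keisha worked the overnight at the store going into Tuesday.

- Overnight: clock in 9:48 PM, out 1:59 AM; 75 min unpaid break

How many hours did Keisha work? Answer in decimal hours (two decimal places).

2.93 hours

Overnight: 9:48 PM → midnight = 2 h 12 min; midnight → 1:59 AM = 1 h 59 min; span 4 h 11 min; less 75 min break → 2 h 56 min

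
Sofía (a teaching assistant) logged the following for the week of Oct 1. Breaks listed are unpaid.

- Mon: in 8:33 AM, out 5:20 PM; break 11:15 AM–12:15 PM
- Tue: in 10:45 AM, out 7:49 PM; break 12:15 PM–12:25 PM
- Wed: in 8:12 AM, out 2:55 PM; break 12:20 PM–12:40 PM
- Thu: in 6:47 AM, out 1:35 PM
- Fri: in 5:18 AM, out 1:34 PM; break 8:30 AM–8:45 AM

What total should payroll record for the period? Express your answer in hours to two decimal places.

Mon: 8:33 AM–5:20 PM = 8 h 47 min; less 60 min break → 7 h 47 min
Tue: 10:45 AM–7:49 PM = 9 h 4 min; less 10 min break → 8 h 54 min
Wed: 8:12 AM–2:55 PM = 6 h 43 min; less 20 min break → 6 h 23 min
Thu: 6:47 AM–1:35 PM = 6 h 48 min
Fri: 5:18 AM–1:34 PM = 8 h 16 min; less 15 min break → 8 h 1 min
Total: 7 h 47 min + 8 h 54 min + 6 h 23 min + 6 h 48 min + 8 h 1 min = 37 h 53 min.

37.88 hours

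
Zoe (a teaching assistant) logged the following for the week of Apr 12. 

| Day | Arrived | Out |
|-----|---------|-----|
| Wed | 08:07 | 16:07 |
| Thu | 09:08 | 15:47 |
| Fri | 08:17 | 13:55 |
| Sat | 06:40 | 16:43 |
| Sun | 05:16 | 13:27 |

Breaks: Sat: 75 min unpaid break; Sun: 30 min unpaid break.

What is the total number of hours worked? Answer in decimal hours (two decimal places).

36.77 hours

Wed: 08:07–16:07 = 8 h 0 min
Thu: 09:08–15:47 = 6 h 39 min
Fri: 08:17–13:55 = 5 h 38 min
Sat: 06:40–16:43 = 10 h 3 min; less 75 min break → 8 h 48 min
Sun: 05:16–13:27 = 8 h 11 min; less 30 min break → 7 h 41 min
Total: 8 h 0 min + 6 h 39 min + 5 h 38 min + 8 h 48 min + 7 h 41 min = 36 h 46 min.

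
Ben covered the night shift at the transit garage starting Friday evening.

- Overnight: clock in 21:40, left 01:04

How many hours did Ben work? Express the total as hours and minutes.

Overnight: 21:40 → midnight = 2 h 20 min; midnight → 01:04 = 1 h 4 min; span 3 h 24 min

3 h 24 min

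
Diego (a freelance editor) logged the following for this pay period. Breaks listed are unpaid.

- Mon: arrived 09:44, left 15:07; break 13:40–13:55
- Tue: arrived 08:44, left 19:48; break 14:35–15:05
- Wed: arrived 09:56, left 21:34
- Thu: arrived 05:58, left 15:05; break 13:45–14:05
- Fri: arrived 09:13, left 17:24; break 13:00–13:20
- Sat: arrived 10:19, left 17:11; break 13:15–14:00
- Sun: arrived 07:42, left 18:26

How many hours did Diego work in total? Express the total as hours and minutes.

60 h 49 min

Mon: 09:44–15:07 = 5 h 23 min; less 15 min break → 5 h 8 min
Tue: 08:44–19:48 = 11 h 4 min; less 30 min break → 10 h 34 min
Wed: 09:56–21:34 = 11 h 38 min
Thu: 05:58–15:05 = 9 h 7 min; less 20 min break → 8 h 47 min
Fri: 09:13–17:24 = 8 h 11 min; less 20 min break → 7 h 51 min
Sat: 10:19–17:11 = 6 h 52 min; less 45 min break → 6 h 7 min
Sun: 07:42–18:26 = 10 h 44 min
Total: 5 h 8 min + 10 h 34 min + 11 h 38 min + 8 h 47 min + 7 h 51 min + 6 h 7 min + 10 h 44 min = 60 h 49 min.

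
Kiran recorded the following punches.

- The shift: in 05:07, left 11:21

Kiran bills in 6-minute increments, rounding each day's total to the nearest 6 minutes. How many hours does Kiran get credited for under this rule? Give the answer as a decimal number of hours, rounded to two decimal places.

The shift: 05:07–11:21 = 6 h 14 min → rounds to 6 h 12 min

6.20 hours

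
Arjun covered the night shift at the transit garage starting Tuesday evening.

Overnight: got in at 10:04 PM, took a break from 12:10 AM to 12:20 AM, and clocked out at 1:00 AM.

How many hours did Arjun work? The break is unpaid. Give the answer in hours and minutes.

Overnight: 10:04 PM → midnight = 1 h 56 min; midnight → 1:00 AM = 1 h 0 min; span 2 h 56 min; less 10 min break → 2 h 46 min

2 h 46 min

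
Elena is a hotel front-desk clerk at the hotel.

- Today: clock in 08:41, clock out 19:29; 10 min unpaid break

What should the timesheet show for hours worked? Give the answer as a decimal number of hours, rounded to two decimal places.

Today: 08:41–19:29 = 10 h 48 min; less 10 min break → 10 h 38 min

10.63 hours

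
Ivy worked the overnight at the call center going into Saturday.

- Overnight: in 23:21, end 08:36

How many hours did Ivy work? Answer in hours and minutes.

9 h 15 min

Overnight: 23:21 → midnight = 0 h 39 min; midnight → 08:36 = 8 h 36 min; span 9 h 15 min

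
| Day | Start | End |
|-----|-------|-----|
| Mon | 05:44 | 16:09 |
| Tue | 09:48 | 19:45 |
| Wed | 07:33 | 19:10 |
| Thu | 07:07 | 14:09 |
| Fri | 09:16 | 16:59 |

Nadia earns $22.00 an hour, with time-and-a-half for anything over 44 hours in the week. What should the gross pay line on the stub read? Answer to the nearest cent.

$1058.20

Mon: 05:44–16:09 = 10 h 25 min
Tue: 09:48–19:45 = 9 h 57 min
Wed: 07:33–19:10 = 11 h 37 min
Thu: 07:07–14:09 = 7 h 2 min
Fri: 09:16–16:59 = 7 h 43 min
Total worked: 46 h 44 min = 2804 min.
Regular 44 h 0 min = 2640 min at $22.00/h; overtime 2 h 44 min = 164 min at $33.00/h.
Pay = (2640 × $22.00 + 164 × $33.00) ÷ 60 = $1058.20.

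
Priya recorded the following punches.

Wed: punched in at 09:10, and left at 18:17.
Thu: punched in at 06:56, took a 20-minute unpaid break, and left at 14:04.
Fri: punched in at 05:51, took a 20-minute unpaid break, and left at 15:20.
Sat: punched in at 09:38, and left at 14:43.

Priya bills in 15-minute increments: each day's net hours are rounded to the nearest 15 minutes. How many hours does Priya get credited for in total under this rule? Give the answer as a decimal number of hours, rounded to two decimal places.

Wed: 09:10–18:17 = 9 h 7 min → rounds to 9 h 0 min
Thu: 06:56–14:04 = 7 h 8 min − 20 min = 6 h 48 min → rounds to 6 h 45 min
Fri: 05:51–15:20 = 9 h 29 min − 20 min = 9 h 9 min → rounds to 9 h 15 min
Sat: 09:38–14:43 = 5 h 5 min → rounds to 5 h 0 min
Total credited: 30 h 0 min.

30.00 hours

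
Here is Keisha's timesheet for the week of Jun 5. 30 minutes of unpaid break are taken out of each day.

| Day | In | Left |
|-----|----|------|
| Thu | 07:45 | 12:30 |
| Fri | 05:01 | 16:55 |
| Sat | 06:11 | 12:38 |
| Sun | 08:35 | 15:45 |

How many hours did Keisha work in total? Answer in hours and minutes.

Thu: 07:45–12:30 = 4 h 45 min; less 30 min break → 4 h 15 min
Fri: 05:01–16:55 = 11 h 54 min; less 30 min break → 11 h 24 min
Sat: 06:11–12:38 = 6 h 27 min; less 30 min break → 5 h 57 min
Sun: 08:35–15:45 = 7 h 10 min; less 30 min break → 6 h 40 min
Total: 4 h 15 min + 11 h 24 min + 5 h 57 min + 6 h 40 min = 28 h 16 min.

28 h 16 min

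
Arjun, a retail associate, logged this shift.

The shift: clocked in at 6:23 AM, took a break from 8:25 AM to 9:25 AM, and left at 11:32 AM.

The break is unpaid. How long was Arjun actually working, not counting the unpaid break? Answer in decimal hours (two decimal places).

4.15 hours

The shift: 6:23 AM–11:32 AM = 5 h 9 min; less 60 min break → 4 h 9 min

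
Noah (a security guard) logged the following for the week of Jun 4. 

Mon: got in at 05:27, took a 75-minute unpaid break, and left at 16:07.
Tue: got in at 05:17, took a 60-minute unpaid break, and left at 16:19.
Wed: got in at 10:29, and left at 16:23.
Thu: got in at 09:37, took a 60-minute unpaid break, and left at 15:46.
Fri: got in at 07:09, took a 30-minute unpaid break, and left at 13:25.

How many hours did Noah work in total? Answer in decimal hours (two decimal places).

Mon: 05:27–16:07 = 10 h 40 min; less 75 min break → 9 h 25 min
Tue: 05:17–16:19 = 11 h 2 min; less 60 min break → 10 h 2 min
Wed: 10:29–16:23 = 5 h 54 min
Thu: 09:37–15:46 = 6 h 9 min; less 60 min break → 5 h 9 min
Fri: 07:09–13:25 = 6 h 16 min; less 30 min break → 5 h 46 min
Total: 9 h 25 min + 10 h 2 min + 5 h 54 min + 5 h 9 min + 5 h 46 min = 36 h 16 min.

36.27 hours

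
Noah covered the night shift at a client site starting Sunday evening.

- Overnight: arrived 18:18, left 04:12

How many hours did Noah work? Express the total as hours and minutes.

9 h 54 min

Overnight: 18:18 → midnight = 5 h 42 min; midnight → 04:12 = 4 h 12 min; span 9 h 54 min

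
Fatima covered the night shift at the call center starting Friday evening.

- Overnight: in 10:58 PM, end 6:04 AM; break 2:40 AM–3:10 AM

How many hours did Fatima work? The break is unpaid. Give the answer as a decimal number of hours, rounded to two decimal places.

6.60 hours

Overnight: 10:58 PM → midnight = 1 h 2 min; midnight → 6:04 AM = 6 h 4 min; span 7 h 6 min; less 30 min break → 6 h 36 min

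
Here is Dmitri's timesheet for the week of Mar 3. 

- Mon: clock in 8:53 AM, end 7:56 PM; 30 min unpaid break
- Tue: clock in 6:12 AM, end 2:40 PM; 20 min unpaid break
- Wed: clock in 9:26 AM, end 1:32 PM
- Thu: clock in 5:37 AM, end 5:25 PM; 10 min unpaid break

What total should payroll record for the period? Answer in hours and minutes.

Mon: 8:53 AM–7:56 PM = 11 h 3 min; less 30 min break → 10 h 33 min
Tue: 6:12 AM–2:40 PM = 8 h 28 min; less 20 min break → 8 h 8 min
Wed: 9:26 AM–1:32 PM = 4 h 6 min
Thu: 5:37 AM–5:25 PM = 11 h 48 min; less 10 min break → 11 h 38 min
Total: 10 h 33 min + 8 h 8 min + 4 h 6 min + 11 h 38 min = 34 h 25 min.

34 h 25 min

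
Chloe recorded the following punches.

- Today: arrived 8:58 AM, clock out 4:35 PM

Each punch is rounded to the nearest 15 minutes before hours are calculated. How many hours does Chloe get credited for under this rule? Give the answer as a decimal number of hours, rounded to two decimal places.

7.50 hours

Today: in 8:58 AM→9:00 AM, out 4:35 PM→4:30 PM; 7 h 30 min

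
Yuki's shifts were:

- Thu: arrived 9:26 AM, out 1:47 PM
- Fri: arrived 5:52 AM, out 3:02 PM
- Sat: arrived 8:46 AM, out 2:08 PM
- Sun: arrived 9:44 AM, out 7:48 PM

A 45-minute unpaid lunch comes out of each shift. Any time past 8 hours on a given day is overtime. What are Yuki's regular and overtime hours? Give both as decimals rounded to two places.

Thu: 9:26 AM–1:47 PM = 4 h 21 min; less 45 min break → 3 h 36 min
Fri: 5:52 AM–3:02 PM = 9 h 10 min; less 45 min break → 8 h 25 min
Sat: 8:46 AM–2:08 PM = 5 h 22 min; less 45 min break → 4 h 37 min
Sun: 9:44 AM–7:48 PM = 10 h 4 min; less 45 min break → 9 h 19 min
Thu reg 3 h 36 min / OT 0 h 0 min; Fri reg 8 h 0 min / OT 0 h 25 min; Sat reg 4 h 37 min / OT 0 h 0 min; Sun reg 8 h 0 min / OT 1 h 19 min.
Totals: regular 24 h 13 min, overtime 1 h 44 min.

Regular 24.22 hours, overtime 1.73 hours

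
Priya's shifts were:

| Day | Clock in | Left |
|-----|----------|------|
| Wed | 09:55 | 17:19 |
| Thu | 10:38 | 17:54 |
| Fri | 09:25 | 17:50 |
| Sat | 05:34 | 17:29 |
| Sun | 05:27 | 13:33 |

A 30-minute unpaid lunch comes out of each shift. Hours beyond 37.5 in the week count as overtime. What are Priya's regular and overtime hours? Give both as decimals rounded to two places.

Wed: 09:55–17:19 = 7 h 24 min; less 30 min break → 6 h 54 min
Thu: 10:38–17:54 = 7 h 16 min; less 30 min break → 6 h 46 min
Fri: 09:25–17:50 = 8 h 25 min; less 30 min break → 7 h 55 min
Sat: 05:34–17:29 = 11 h 55 min; less 30 min break → 11 h 25 min
Sun: 05:27–13:33 = 8 h 6 min; less 30 min break → 7 h 36 min
Total worked: 40 h 36 min = 40.60 h.
Threshold 37.5 h → overtime 3 h 6 min, regular 37 h 30 min.

Regular 37.50 hours, overtime 3.10 hours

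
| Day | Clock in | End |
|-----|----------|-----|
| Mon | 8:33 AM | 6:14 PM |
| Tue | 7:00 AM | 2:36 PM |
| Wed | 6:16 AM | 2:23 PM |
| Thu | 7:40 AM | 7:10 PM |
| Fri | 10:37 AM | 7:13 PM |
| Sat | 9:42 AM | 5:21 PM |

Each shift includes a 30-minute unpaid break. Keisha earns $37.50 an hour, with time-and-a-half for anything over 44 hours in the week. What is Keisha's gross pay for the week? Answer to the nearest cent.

Mon: 8:33 AM–6:14 PM = 9 h 41 min; less 30 min break → 9 h 11 min
Tue: 7:00 AM–2:36 PM = 7 h 36 min; less 30 min break → 7 h 6 min
Wed: 6:16 AM–2:23 PM = 8 h 7 min; less 30 min break → 7 h 37 min
Thu: 7:40 AM–7:10 PM = 11 h 30 min; less 30 min break → 11 h 0 min
Fri: 10:37 AM–7:13 PM = 8 h 36 min; less 30 min break → 8 h 6 min
Sat: 9:42 AM–5:21 PM = 7 h 39 min; less 30 min break → 7 h 9 min
Total worked: 50 h 9 min = 3009 min.
Regular 44 h 0 min = 2640 min at $37.50/h; overtime 6 h 9 min = 369 min at $56.25/h.
Pay = (2640 × $37.50 + 369 × $56.25) ÷ 60 = $1995.94.

$1995.94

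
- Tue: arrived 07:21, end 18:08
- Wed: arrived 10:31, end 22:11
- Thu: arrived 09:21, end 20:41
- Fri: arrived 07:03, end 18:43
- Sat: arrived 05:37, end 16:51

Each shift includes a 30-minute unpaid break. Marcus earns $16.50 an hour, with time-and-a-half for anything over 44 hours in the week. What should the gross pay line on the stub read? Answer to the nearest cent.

Tue: 07:21–18:08 = 10 h 47 min; less 30 min break → 10 h 17 min
Wed: 10:31–22:11 = 11 h 40 min; less 30 min break → 11 h 10 min
Thu: 09:21–20:41 = 11 h 20 min; less 30 min break → 10 h 50 min
Fri: 07:03–18:43 = 11 h 40 min; less 30 min break → 11 h 10 min
Sat: 05:37–16:51 = 11 h 14 min; less 30 min break → 10 h 44 min
Total worked: 54 h 11 min = 3251 min.
Regular 44 h 0 min = 2640 min at $16.50/h; overtime 10 h 11 min = 611 min at $24.75/h.
Pay = (2640 × $16.50 + 611 × $24.75) ÷ 60 = $978.04.

$978.04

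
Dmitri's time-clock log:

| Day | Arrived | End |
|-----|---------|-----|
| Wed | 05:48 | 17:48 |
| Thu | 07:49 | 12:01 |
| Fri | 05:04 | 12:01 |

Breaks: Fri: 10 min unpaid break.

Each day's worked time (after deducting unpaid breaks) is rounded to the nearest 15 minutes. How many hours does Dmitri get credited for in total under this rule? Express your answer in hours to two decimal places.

23.00 hours

Wed: 05:48–17:48 = 12 h 0 min → rounds to 12 h 0 min
Thu: 07:49–12:01 = 4 h 12 min → rounds to 4 h 15 min
Fri: 05:04–12:01 = 6 h 57 min − 10 min = 6 h 47 min → rounds to 6 h 45 min
Total credited: 23 h 0 min.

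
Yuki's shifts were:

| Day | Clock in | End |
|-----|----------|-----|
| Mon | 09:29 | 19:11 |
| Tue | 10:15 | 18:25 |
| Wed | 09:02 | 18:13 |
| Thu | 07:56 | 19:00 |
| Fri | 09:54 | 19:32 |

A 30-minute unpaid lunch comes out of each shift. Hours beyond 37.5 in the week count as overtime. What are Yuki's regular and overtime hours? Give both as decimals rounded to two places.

Mon: 09:29–19:11 = 9 h 42 min; less 30 min break → 9 h 12 min
Tue: 10:15–18:25 = 8 h 10 min; less 30 min break → 7 h 40 min
Wed: 09:02–18:13 = 9 h 11 min; less 30 min break → 8 h 41 min
Thu: 07:56–19:00 = 11 h 4 min; less 30 min break → 10 h 34 min
Fri: 09:54–19:32 = 9 h 38 min; less 30 min break → 9 h 8 min
Total worked: 45 h 15 min = 45.25 h.
Threshold 37.5 h → overtime 7 h 45 min, regular 37 h 30 min.

Regular 37.50 hours, overtime 7.75 hours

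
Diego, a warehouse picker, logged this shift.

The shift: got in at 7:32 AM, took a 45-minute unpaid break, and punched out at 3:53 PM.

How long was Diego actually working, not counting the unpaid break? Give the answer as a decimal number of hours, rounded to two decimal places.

The shift: 7:32 AM–3:53 PM = 8 h 21 min; less 45 min break → 7 h 36 min

7.60 hours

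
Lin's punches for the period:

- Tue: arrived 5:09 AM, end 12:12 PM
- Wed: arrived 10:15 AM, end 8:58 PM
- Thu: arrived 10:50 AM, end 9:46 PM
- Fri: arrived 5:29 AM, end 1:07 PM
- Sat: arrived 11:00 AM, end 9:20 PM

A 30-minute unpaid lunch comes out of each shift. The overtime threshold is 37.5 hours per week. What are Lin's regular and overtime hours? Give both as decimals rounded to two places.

Regular 37.50 hours, overtime 6.67 hours

Tue: 5:09 AM–12:12 PM = 7 h 3 min; less 30 min break → 6 h 33 min
Wed: 10:15 AM–8:58 PM = 10 h 43 min; less 30 min break → 10 h 13 min
Thu: 10:50 AM–9:46 PM = 10 h 56 min; less 30 min break → 10 h 26 min
Fri: 5:29 AM–1:07 PM = 7 h 38 min; less 30 min break → 7 h 8 min
Sat: 11:00 AM–9:20 PM = 10 h 20 min; less 30 min break → 9 h 50 min
Total worked: 44 h 10 min = 44.17 h.
Threshold 37.5 h → overtime 6 h 40 min, regular 37 h 30 min.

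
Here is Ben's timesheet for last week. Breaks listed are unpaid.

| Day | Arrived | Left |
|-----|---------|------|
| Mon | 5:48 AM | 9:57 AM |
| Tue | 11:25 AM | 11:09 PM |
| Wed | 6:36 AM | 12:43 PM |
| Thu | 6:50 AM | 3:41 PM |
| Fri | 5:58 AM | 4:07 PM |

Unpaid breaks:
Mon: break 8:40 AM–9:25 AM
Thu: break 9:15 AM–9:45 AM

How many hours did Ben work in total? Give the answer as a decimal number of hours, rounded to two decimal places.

39.75 hours

Mon: 5:48 AM–9:57 AM = 4 h 9 min; less 45 min break → 3 h 24 min
Tue: 11:25 AM–11:09 PM = 11 h 44 min
Wed: 6:36 AM–12:43 PM = 6 h 7 min
Thu: 6:50 AM–3:41 PM = 8 h 51 min; less 30 min break → 8 h 21 min
Fri: 5:58 AM–4:07 PM = 10 h 9 min
Total: 3 h 24 min + 11 h 44 min + 6 h 7 min + 8 h 21 min + 10 h 9 min = 39 h 45 min.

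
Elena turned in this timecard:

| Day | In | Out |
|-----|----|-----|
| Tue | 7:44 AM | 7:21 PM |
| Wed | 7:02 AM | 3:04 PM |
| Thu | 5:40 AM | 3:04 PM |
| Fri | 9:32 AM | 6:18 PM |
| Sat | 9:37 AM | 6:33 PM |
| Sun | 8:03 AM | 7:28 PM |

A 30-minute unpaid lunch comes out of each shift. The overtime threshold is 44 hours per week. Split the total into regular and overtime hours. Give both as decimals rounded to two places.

Regular 44.00 hours, overtime 11.17 hours

Tue: 7:44 AM–7:21 PM = 11 h 37 min; less 30 min break → 11 h 7 min
Wed: 7:02 AM–3:04 PM = 8 h 2 min; less 30 min break → 7 h 32 min
Thu: 5:40 AM–3:04 PM = 9 h 24 min; less 30 min break → 8 h 54 min
Fri: 9:32 AM–6:18 PM = 8 h 46 min; less 30 min break → 8 h 16 min
Sat: 9:37 AM–6:33 PM = 8 h 56 min; less 30 min break → 8 h 26 min
Sun: 8:03 AM–7:28 PM = 11 h 25 min; less 30 min break → 10 h 55 min
Total worked: 55 h 10 min = 55.17 h.
Threshold 44 h → overtime 11 h 10 min, regular 44 h 0 min.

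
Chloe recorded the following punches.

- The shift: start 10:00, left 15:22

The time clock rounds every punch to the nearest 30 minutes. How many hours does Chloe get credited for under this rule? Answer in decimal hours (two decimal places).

5.50 hours

The shift: in 10:00→10:00, out 15:22→15:30; 5 h 30 min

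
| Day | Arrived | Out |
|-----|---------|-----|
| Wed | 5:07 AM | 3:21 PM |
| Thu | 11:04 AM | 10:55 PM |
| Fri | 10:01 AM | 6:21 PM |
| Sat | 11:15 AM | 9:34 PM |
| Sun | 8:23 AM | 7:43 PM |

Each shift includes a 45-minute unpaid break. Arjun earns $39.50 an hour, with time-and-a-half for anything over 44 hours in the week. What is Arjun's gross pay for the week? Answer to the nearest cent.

Wed: 5:07 AM–3:21 PM = 10 h 14 min; less 45 min break → 9 h 29 min
Thu: 11:04 AM–10:55 PM = 11 h 51 min; less 45 min break → 11 h 6 min
Fri: 10:01 AM–6:21 PM = 8 h 20 min; less 45 min break → 7 h 35 min
Sat: 11:15 AM–9:34 PM = 10 h 19 min; less 45 min break → 9 h 34 min
Sun: 8:23 AM–7:43 PM = 11 h 20 min; less 45 min break → 10 h 35 min
Total worked: 48 h 19 min = 2899 min.
Regular 44 h 0 min = 2640 min at $39.50/h; overtime 4 h 19 min = 259 min at $59.25/h.
Pay = (2640 × $39.50 + 259 × $59.25) ÷ 60 = $1993.76.

$1993.76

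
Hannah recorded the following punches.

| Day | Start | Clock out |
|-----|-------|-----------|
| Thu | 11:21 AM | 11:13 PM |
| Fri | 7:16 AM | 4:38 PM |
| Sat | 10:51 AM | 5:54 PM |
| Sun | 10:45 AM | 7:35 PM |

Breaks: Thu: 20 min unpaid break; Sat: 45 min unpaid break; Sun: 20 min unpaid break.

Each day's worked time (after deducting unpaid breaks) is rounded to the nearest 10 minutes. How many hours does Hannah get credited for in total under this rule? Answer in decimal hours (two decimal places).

35.67 hours

Thu: 11:21 AM–11:13 PM = 11 h 52 min − 20 min = 11 h 32 min → rounds to 11 h 30 min
Fri: 7:16 AM–4:38 PM = 9 h 22 min → rounds to 9 h 20 min
Sat: 10:51 AM–5:54 PM = 7 h 3 min − 45 min = 6 h 18 min → rounds to 6 h 20 min
Sun: 10:45 AM–7:35 PM = 8 h 50 min − 20 min = 8 h 30 min → rounds to 8 h 30 min
Total credited: 35 h 40 min.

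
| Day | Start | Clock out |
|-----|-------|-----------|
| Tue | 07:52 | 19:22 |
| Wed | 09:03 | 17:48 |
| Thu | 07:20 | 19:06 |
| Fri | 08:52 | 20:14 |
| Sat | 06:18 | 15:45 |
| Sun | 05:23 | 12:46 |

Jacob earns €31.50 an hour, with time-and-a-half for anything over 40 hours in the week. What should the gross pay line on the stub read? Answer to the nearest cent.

€2215.24

Tue: 07:52–19:22 = 11 h 30 min
Wed: 09:03–17:48 = 8 h 45 min
Thu: 07:20–19:06 = 11 h 46 min
Fri: 08:52–20:14 = 11 h 22 min
Sat: 06:18–15:45 = 9 h 27 min
Sun: 05:23–12:46 = 7 h 23 min
Total worked: 60 h 13 min = 3613 min.
Regular 40 h 0 min = 2400 min at €31.50/h; overtime 20 h 13 min = 1213 min at €47.25/h.
Pay = (2400 × €31.50 + 1213 × €47.25) ÷ 60 = €2215.24.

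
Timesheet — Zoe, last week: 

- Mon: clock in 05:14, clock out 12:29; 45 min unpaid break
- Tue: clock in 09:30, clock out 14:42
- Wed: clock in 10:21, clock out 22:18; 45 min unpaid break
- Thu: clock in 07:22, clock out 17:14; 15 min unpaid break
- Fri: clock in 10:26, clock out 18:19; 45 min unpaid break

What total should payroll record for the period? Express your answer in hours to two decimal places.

Mon: 05:14–12:29 = 7 h 15 min; less 45 min break → 6 h 30 min
Tue: 09:30–14:42 = 5 h 12 min
Wed: 10:21–22:18 = 11 h 57 min; less 45 min break → 11 h 12 min
Thu: 07:22–17:14 = 9 h 52 min; less 15 min break → 9 h 37 min
Fri: 10:26–18:19 = 7 h 53 min; less 45 min break → 7 h 8 min
Total: 6 h 30 min + 5 h 12 min + 11 h 12 min + 9 h 37 min + 7 h 8 min = 39 h 39 min.

39.65 hours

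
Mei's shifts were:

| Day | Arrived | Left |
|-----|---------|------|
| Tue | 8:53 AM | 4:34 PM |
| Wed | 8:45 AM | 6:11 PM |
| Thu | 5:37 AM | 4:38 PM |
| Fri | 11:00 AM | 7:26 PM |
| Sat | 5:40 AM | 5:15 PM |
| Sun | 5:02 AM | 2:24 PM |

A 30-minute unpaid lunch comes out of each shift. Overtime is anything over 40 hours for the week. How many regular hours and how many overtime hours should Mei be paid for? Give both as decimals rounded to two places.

Regular 40.00 hours, overtime 14.52 hours

Tue: 8:53 AM–4:34 PM = 7 h 41 min; less 30 min break → 7 h 11 min
Wed: 8:45 AM–6:11 PM = 9 h 26 min; less 30 min break → 8 h 56 min
Thu: 5:37 AM–4:38 PM = 11 h 1 min; less 30 min break → 10 h 31 min
Fri: 11:00 AM–7:26 PM = 8 h 26 min; less 30 min break → 7 h 56 min
Sat: 5:40 AM–5:15 PM = 11 h 35 min; less 30 min break → 11 h 5 min
Sun: 5:02 AM–2:24 PM = 9 h 22 min; less 30 min break → 8 h 52 min
Total worked: 54 h 31 min = 54.52 h.
Threshold 40 h → overtime 14 h 31 min, regular 40 h 0 min.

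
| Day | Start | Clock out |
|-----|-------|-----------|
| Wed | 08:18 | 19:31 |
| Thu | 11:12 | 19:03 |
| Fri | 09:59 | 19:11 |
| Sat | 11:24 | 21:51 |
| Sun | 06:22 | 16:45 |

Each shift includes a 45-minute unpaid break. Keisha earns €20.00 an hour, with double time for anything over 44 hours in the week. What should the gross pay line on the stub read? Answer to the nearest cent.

Wed: 08:18–19:31 = 11 h 13 min; less 45 min break → 10 h 28 min
Thu: 11:12–19:03 = 7 h 51 min; less 45 min break → 7 h 6 min
Fri: 09:59–19:11 = 9 h 12 min; less 45 min break → 8 h 27 min
Sat: 11:24–21:51 = 10 h 27 min; less 45 min break → 9 h 42 min
Sun: 06:22–16:45 = 10 h 23 min; less 45 min break → 9 h 38 min
Total worked: 45 h 21 min = 2721 min.
Regular 44 h 0 min = 2640 min at €20.00/h; overtime 1 h 21 min = 81 min at €40.00/h.
Pay = (2640 × €20.00 + 81 × €40.00) ÷ 60 = €934.00.

€934.00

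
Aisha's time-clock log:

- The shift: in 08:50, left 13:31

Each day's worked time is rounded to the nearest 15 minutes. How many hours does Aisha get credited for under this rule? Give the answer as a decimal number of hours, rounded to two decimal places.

4.75 hours

The shift: 08:50–13:31 = 4 h 41 min → rounds to 4 h 45 min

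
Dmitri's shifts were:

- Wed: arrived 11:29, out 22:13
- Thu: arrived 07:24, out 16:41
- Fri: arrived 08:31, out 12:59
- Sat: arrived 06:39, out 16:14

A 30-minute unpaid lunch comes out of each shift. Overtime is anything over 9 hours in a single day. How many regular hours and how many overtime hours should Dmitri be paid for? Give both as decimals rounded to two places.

Regular 30.75 hours, overtime 1.32 hours

Wed: 11:29–22:13 = 10 h 44 min; less 30 min break → 10 h 14 min
Thu: 07:24–16:41 = 9 h 17 min; less 30 min break → 8 h 47 min
Fri: 08:31–12:59 = 4 h 28 min; less 30 min break → 3 h 58 min
Sat: 06:39–16:14 = 9 h 35 min; less 30 min break → 9 h 5 min
Wed reg 9 h 0 min / OT 1 h 14 min; Thu reg 8 h 47 min / OT 0 h 0 min; Fri reg 3 h 58 min / OT 0 h 0 min; Sat reg 9 h 0 min / OT 0 h 5 min.
Totals: regular 30 h 45 min, overtime 1 h 19 min.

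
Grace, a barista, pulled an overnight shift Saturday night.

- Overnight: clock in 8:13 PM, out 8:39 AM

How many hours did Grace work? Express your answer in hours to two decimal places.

12.43 hours

Overnight: 8:13 PM → midnight = 3 h 47 min; midnight → 8:39 AM = 8 h 39 min; span 12 h 26 min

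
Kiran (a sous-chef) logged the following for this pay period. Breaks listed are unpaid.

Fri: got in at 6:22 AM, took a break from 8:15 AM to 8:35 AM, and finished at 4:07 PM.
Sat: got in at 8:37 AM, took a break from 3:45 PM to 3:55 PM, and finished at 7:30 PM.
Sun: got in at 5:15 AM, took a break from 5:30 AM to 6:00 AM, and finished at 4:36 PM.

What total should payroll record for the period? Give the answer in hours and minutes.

30 h 59 min

Fri: 6:22 AM–4:07 PM = 9 h 45 min; less 20 min break → 9 h 25 min
Sat: 8:37 AM–7:30 PM = 10 h 53 min; less 10 min break → 10 h 43 min
Sun: 5:15 AM–4:36 PM = 11 h 21 min; less 30 min break → 10 h 51 min
Total: 9 h 25 min + 10 h 43 min + 10 h 51 min = 30 h 59 min.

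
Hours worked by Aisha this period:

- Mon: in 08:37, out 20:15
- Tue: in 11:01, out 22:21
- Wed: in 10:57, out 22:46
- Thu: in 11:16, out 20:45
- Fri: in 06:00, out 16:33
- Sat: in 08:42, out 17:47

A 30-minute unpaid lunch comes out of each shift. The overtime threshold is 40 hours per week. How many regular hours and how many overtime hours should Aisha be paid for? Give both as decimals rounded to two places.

Regular 40.00 hours, overtime 20.90 hours

Mon: 08:37–20:15 = 11 h 38 min; less 30 min break → 11 h 8 min
Tue: 11:01–22:21 = 11 h 20 min; less 30 min break → 10 h 50 min
Wed: 10:57–22:46 = 11 h 49 min; less 30 min break → 11 h 19 min
Thu: 11:16–20:45 = 9 h 29 min; less 30 min break → 8 h 59 min
Fri: 06:00–16:33 = 10 h 33 min; less 30 min break → 10 h 3 min
Sat: 08:42–17:47 = 9 h 5 min; less 30 min break → 8 h 35 min
Total worked: 60 h 54 min = 60.90 h.
Threshold 40 h → overtime 20 h 54 min, regular 40 h 0 min.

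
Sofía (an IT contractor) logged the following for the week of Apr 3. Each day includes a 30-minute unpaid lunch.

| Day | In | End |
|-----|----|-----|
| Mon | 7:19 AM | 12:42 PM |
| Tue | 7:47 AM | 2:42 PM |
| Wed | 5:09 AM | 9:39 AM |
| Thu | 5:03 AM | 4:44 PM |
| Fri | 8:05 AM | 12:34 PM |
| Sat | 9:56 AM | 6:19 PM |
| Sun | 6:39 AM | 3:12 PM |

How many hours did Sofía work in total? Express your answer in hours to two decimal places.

46.40 hours

Mon: 7:19 AM–12:42 PM = 5 h 23 min; less 30 min break → 4 h 53 min
Tue: 7:47 AM–2:42 PM = 6 h 55 min; less 30 min break → 6 h 25 min
Wed: 5:09 AM–9:39 AM = 4 h 30 min; less 30 min break → 4 h 0 min
Thu: 5:03 AM–4:44 PM = 11 h 41 min; less 30 min break → 11 h 11 min
Fri: 8:05 AM–12:34 PM = 4 h 29 min; less 30 min break → 3 h 59 min
Sat: 9:56 AM–6:19 PM = 8 h 23 min; less 30 min break → 7 h 53 min
Sun: 6:39 AM–3:12 PM = 8 h 33 min; less 30 min break → 8 h 3 min
Total: 4 h 53 min + 6 h 25 min + 4 h 0 min + 11 h 11 min + 3 h 59 min + 7 h 53 min + 8 h 3 min = 46 h 24 min.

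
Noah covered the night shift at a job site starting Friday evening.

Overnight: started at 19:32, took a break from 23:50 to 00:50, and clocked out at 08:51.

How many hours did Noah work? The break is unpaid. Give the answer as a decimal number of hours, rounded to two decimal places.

Overnight: 19:32 → midnight = 4 h 28 min; midnight → 08:51 = 8 h 51 min; span 13 h 19 min; less 60 min break → 12 h 19 min

12.32 hours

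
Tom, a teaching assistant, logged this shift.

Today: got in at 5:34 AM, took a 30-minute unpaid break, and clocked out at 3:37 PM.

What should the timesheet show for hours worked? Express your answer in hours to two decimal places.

9.55 hours

Today: 5:34 AM–3:37 PM = 10 h 3 min; less 30 min break → 9 h 33 min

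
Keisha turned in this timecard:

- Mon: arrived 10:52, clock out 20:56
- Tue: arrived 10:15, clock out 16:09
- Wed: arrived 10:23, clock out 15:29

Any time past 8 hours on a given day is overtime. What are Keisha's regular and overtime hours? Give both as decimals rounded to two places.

Regular 19.00 hours, overtime 2.07 hours

Mon: 10:52–20:56 = 10 h 4 min
Tue: 10:15–16:09 = 5 h 54 min
Wed: 10:23–15:29 = 5 h 6 min
Mon reg 8 h 0 min / OT 2 h 4 min; Tue reg 5 h 54 min / OT 0 h 0 min; Wed reg 5 h 6 min / OT 0 h 0 min.
Totals: regular 19 h 0 min, overtime 2 h 4 min.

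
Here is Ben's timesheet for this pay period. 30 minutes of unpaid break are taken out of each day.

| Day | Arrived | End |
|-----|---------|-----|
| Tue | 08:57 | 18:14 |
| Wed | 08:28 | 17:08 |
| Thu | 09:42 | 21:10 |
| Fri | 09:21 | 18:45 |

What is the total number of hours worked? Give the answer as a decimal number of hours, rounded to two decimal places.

Tue: 08:57–18:14 = 9 h 17 min; less 30 min break → 8 h 47 min
Wed: 08:28–17:08 = 8 h 40 min; less 30 min break → 8 h 10 min
Thu: 09:42–21:10 = 11 h 28 min; less 30 min break → 10 h 58 min
Fri: 09:21–18:45 = 9 h 24 min; less 30 min break → 8 h 54 min
Total: 8 h 47 min + 8 h 10 min + 10 h 58 min + 8 h 54 min = 36 h 49 min.

36.82 hours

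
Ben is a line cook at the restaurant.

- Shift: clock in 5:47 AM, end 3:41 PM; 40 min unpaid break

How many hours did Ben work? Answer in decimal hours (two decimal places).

Shift: 5:47 AM–3:41 PM = 9 h 54 min; less 40 min break → 9 h 14 min

9.23 hours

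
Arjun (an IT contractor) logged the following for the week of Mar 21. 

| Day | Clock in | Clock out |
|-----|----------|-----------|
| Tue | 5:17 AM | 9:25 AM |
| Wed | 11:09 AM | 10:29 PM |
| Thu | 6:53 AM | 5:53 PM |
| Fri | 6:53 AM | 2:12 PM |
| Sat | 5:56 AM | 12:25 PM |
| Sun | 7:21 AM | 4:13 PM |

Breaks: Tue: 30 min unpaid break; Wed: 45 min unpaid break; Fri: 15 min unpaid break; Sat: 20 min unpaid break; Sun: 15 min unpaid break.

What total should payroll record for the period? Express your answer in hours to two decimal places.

47.05 hours

Tue: 5:17 AM–9:25 AM = 4 h 8 min; less 30 min break → 3 h 38 min
Wed: 11:09 AM–10:29 PM = 11 h 20 min; less 45 min break → 10 h 35 min
Thu: 6:53 AM–5:53 PM = 11 h 0 min
Fri: 6:53 AM–2:12 PM = 7 h 19 min; less 15 min break → 7 h 4 min
Sat: 5:56 AM–12:25 PM = 6 h 29 min; less 20 min break → 6 h 9 min
Sun: 7:21 AM–4:13 PM = 8 h 52 min; less 15 min break → 8 h 37 min
Total: 3 h 38 min + 10 h 35 min + 11 h 0 min + 7 h 4 min + 6 h 9 min + 8 h 37 min = 47 h 3 min.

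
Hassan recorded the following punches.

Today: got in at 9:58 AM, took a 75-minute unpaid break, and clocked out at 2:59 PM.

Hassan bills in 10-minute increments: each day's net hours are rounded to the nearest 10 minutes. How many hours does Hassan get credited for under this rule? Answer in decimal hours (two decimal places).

3.83 hours

Today: 9:58 AM–2:59 PM = 5 h 1 min − 75 min = 3 h 46 min → rounds to 3 h 50 min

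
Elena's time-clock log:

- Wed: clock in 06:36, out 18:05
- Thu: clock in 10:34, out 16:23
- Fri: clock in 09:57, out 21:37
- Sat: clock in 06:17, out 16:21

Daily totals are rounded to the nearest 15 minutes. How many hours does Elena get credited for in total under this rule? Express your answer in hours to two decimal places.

Wed: 06:36–18:05 = 11 h 29 min → rounds to 11 h 30 min
Thu: 10:34–16:23 = 5 h 49 min → rounds to 5 h 45 min
Fri: 09:57–21:37 = 11 h 40 min → rounds to 11 h 45 min
Sat: 06:17–16:21 = 10 h 4 min → rounds to 10 h 0 min
Total credited: 39 h 0 min.

39.00 hours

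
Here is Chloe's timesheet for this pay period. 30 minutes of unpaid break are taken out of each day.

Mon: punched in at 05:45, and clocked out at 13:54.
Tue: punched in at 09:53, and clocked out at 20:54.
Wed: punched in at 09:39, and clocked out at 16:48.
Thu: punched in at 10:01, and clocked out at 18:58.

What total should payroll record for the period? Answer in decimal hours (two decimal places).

33.27 hours

Mon: 05:45–13:54 = 8 h 9 min; less 30 min break → 7 h 39 min
Tue: 09:53–20:54 = 11 h 1 min; less 30 min break → 10 h 31 min
Wed: 09:39–16:48 = 7 h 9 min; less 30 min break → 6 h 39 min
Thu: 10:01–18:58 = 8 h 57 min; less 30 min break → 8 h 27 min
Total: 7 h 39 min + 10 h 31 min + 6 h 39 min + 8 h 27 min = 33 h 16 min.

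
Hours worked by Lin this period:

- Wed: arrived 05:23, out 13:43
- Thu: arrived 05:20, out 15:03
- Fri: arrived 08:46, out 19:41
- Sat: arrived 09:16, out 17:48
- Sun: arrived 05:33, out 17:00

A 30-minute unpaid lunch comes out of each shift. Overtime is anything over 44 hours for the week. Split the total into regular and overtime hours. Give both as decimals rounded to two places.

Wed: 05:23–13:43 = 8 h 20 min; less 30 min break → 7 h 50 min
Thu: 05:20–15:03 = 9 h 43 min; less 30 min break → 9 h 13 min
Fri: 08:46–19:41 = 10 h 55 min; less 30 min break → 10 h 25 min
Sat: 09:16–17:48 = 8 h 32 min; less 30 min break → 8 h 2 min
Sun: 05:33–17:00 = 11 h 27 min; less 30 min break → 10 h 57 min
Total worked: 46 h 27 min = 46.45 h.
Threshold 44 h → overtime 2 h 27 min, regular 44 h 0 min.

Regular 44.00 hours, overtime 2.45 hours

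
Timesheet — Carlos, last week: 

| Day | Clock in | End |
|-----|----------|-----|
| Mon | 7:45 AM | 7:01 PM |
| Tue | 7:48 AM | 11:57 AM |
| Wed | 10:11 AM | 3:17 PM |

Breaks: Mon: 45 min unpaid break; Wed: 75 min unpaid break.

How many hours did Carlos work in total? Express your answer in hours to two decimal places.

Mon: 7:45 AM–7:01 PM = 11 h 16 min; less 45 min break → 10 h 31 min
Tue: 7:48 AM–11:57 AM = 4 h 9 min
Wed: 10:11 AM–3:17 PM = 5 h 6 min; less 75 min break → 3 h 51 min
Total: 10 h 31 min + 4 h 9 min + 3 h 51 min = 18 h 31 min.

18.52 hours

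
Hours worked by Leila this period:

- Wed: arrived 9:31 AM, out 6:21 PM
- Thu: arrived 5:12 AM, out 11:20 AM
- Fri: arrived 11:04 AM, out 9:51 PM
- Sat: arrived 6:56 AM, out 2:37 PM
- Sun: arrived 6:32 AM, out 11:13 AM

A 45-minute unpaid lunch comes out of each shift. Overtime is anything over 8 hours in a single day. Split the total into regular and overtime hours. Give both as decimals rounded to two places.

Wed: 9:31 AM–6:21 PM = 8 h 50 min; less 45 min break → 8 h 5 min
Thu: 5:12 AM–11:20 AM = 6 h 8 min; less 45 min break → 5 h 23 min
Fri: 11:04 AM–9:51 PM = 10 h 47 min; less 45 min break → 10 h 2 min
Sat: 6:56 AM–2:37 PM = 7 h 41 min; less 45 min break → 6 h 56 min
Sun: 6:32 AM–11:13 AM = 4 h 41 min; less 45 min break → 3 h 56 min
Wed reg 8 h 0 min / OT 0 h 5 min; Thu reg 5 h 23 min / OT 0 h 0 min; Fri reg 8 h 0 min / OT 2 h 2 min; Sat reg 6 h 56 min / OT 0 h 0 min; Sun reg 3 h 56 min / OT 0 h 0 min.
Totals: regular 32 h 15 min, overtime 2 h 7 min.

Regular 32.25 hours, overtime 2.12 hours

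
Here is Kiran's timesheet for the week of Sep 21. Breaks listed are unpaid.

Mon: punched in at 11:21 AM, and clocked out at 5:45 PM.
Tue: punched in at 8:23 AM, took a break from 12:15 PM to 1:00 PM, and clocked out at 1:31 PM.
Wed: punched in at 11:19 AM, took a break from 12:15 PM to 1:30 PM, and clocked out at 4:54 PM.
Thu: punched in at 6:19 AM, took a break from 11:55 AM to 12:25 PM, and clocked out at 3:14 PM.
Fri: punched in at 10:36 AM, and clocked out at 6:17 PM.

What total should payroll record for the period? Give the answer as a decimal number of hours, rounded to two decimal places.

Mon: 11:21 AM–5:45 PM = 6 h 24 min
Tue: 8:23 AM–1:31 PM = 5 h 8 min; less 45 min break → 4 h 23 min
Wed: 11:19 AM–4:54 PM = 5 h 35 min; less 75 min break → 4 h 20 min
Thu: 6:19 AM–3:14 PM = 8 h 55 min; less 30 min break → 8 h 25 min
Fri: 10:36 AM–6:17 PM = 7 h 41 min
Total: 6 h 24 min + 4 h 23 min + 4 h 20 min + 8 h 25 min + 7 h 41 min = 31 h 13 min.

31.22 hours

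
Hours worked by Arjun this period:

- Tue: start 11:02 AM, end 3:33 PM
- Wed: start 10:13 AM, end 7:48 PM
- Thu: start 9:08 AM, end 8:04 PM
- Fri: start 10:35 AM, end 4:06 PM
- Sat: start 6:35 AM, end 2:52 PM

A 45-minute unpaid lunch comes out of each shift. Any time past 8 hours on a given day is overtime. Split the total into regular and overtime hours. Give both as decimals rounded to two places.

Tue: 11:02 AM–3:33 PM = 4 h 31 min; less 45 min break → 3 h 46 min
Wed: 10:13 AM–7:48 PM = 9 h 35 min; less 45 min break → 8 h 50 min
Thu: 9:08 AM–8:04 PM = 10 h 56 min; less 45 min break → 10 h 11 min
Fri: 10:35 AM–4:06 PM = 5 h 31 min; less 45 min break → 4 h 46 min
Sat: 6:35 AM–2:52 PM = 8 h 17 min; less 45 min break → 7 h 32 min
Tue reg 3 h 46 min / OT 0 h 0 min; Wed reg 8 h 0 min / OT 0 h 50 min; Thu reg 8 h 0 min / OT 2 h 11 min; Fri reg 4 h 46 min / OT 0 h 0 min; Sat reg 7 h 32 min / OT 0 h 0 min.
Totals: regular 32 h 4 min, overtime 3 h 1 min.

Regular 32.07 hours, overtime 3.02 hours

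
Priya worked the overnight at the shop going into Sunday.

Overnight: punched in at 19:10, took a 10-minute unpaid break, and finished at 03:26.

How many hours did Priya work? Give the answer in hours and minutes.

8 h 6 min

Overnight: 19:10 → midnight = 4 h 50 min; midnight → 03:26 = 3 h 26 min; span 8 h 16 min; less 10 min break → 8 h 6 min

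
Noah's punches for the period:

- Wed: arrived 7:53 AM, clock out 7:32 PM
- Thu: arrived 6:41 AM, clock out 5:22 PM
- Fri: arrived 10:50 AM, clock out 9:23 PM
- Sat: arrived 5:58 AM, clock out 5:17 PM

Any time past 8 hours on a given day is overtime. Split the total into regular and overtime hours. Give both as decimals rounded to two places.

Regular 32.00 hours, overtime 12.20 hours

Wed: 7:53 AM–7:32 PM = 11 h 39 min
Thu: 6:41 AM–5:22 PM = 10 h 41 min
Fri: 10:50 AM–9:23 PM = 10 h 33 min
Sat: 5:58 AM–5:17 PM = 11 h 19 min
Wed reg 8 h 0 min / OT 3 h 39 min; Thu reg 8 h 0 min / OT 2 h 41 min; Fri reg 8 h 0 min / OT 2 h 33 min; Sat reg 8 h 0 min / OT 3 h 19 min.
Totals: regular 32 h 0 min, overtime 12 h 12 min.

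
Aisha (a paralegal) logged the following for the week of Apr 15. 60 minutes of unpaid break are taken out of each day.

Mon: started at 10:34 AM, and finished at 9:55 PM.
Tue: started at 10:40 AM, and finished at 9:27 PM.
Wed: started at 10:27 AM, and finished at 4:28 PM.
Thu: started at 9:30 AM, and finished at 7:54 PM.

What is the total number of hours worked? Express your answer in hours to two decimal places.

34.55 hours

Mon: 10:34 AM–9:55 PM = 11 h 21 min; less 60 min break → 10 h 21 min
Tue: 10:40 AM–9:27 PM = 10 h 47 min; less 60 min break → 9 h 47 min
Wed: 10:27 AM–4:28 PM = 6 h 1 min; less 60 min break → 5 h 1 min
Thu: 9:30 AM–7:54 PM = 10 h 24 min; less 60 min break → 9 h 24 min
Total: 10 h 21 min + 9 h 47 min + 5 h 1 min + 9 h 24 min = 34 h 33 min.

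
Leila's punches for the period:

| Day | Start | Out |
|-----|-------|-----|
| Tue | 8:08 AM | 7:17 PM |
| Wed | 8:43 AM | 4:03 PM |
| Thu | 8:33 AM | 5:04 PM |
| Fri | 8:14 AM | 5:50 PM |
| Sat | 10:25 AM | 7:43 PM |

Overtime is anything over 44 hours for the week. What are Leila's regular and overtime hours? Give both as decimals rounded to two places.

Regular 44.00 hours, overtime 1.90 hours

Tue: 8:08 AM–7:17 PM = 11 h 9 min
Wed: 8:43 AM–4:03 PM = 7 h 20 min
Thu: 8:33 AM–5:04 PM = 8 h 31 min
Fri: 8:14 AM–5:50 PM = 9 h 36 min
Sat: 10:25 AM–7:43 PM = 9 h 18 min
Total worked: 45 h 54 min = 45.90 h.
Threshold 44 h → overtime 1 h 54 min, regular 44 h 0 min.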